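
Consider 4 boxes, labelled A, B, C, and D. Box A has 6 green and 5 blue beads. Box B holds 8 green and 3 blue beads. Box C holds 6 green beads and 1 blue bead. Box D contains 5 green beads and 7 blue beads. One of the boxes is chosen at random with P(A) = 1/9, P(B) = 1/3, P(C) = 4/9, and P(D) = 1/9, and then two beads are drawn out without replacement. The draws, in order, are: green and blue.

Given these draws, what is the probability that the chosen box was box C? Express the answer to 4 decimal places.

0.3240

Compute the likelihood of the observed sequence for each case: P(data | box A) = (6/11)(5/10) = 0.27273; P(data | box B) = (8/11)(3/10) = 0.21818; P(data | box C) = (6/7)(1/6) = 0.14286; P(data | box D) = (5/12)(7/11) = 0.26515.
Weighting by the prior gives 1/9 · 0.27273 = 0.030303, 1/3 · 0.21818 = 0.072727, 4/9 · 0.14286 = 0.063492, 1/9 · 0.26515 = 0.029461; summing to 0.19598.
By Bayes' rule, P(box C | data) = (0.063492) / (0.19598) = 0.32397.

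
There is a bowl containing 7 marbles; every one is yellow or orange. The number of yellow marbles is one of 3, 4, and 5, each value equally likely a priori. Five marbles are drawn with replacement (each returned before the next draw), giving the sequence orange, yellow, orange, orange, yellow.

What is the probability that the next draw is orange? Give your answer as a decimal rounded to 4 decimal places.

0.4730

For each hypothesis, P(data | H) works out to: P(data | r = 3) = (4/7)(3/7)(4/7)(4/7)(3/7) = 0.034271; P(data | r = 4) = (3/7)(4/7)(3/7)(3/7)(4/7) = 0.025704; P(data | r = 5) = (2/7)(5/7)(2/7)(2/7)(5/7) = 0.0119.
Multiplying each by its prior: 1/3 · 0.034271 = 0.011424, 1/3 · 0.025704 = 0.0085679, 1/3 · 0.0119 = 0.0039666; with total 0.023958.
Normalising, the posterior is P(r = 3 | data) = 0.47682, P(r = 4 | data) = 0.35762, P(r = 5 | data) = 0.16556.
The predictive probability is P(orange next | data) = (4/7)(0.47682) + (3/7)(0.35762) + (2/7)(0.16556) = 0.47304.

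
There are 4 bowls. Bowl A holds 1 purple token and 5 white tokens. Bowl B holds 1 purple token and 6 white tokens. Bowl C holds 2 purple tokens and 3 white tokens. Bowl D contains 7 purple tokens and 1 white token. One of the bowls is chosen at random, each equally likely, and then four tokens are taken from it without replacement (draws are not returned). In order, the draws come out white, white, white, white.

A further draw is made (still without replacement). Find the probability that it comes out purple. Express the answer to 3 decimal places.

0.406

Compute the likelihood of the observed sequence for each case: P(data | bowl A) = (5/6)(4/5)(3/4)(2/3) = 1/3; P(data | bowl B) = (6/7)(5/6)(4/5)(3/4) = 3/7; P(data | bowl C) = (3/5)(2/4)(1/3)(0/2) = 0; P(data | bowl D) = (1/8)(0/7) = 0.
Multiplying each by its prior: 1/4 · 1/3 = 1/12, 1/4 · 3/7 = 3/28, 1/4 · 0 = 0, 1/4 · 0 = 0; with total 4/21.
Normalising, the posterior is P(bowl A | data) = 7/16, P(bowl B | data) = 9/16, P(bowl C | data) = 0, P(bowl D | data) = 0.
So P(purple next | data) = Σ P(purple next | H) P(H | data) = (1/2)(7/16) + (1/3)(9/16) = 13/32.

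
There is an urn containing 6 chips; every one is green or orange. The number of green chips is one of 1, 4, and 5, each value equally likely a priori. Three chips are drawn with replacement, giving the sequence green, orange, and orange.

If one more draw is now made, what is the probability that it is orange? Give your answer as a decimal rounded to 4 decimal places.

Compute the likelihood of the observed sequence for each case: P(data | r = 1) = (1/6)(5/6)(5/6) = 25/216; P(data | r = 4) = (4/6)(2/6)(2/6) = 2/27; P(data | r = 5) = (5/6)(1/6)(1/6) = 5/216.
The prior-weighted likelihoods are 1/3 · 25/216 = 25/648, 1/3 · 2/27 = 2/81, 1/3 · 5/216 = 5/648; these sum to 23/324.
Dividing through by the total gives posterior P(r = 1 | data) = 25/46, P(r = 4 | data) = 8/23, P(r = 5 | data) = 5/46.
So P(orange next | data) = Σ P(orange next | H) P(H | data) = (5/6)(25/46) + (1/3)(8/23) + (1/6)(5/46) = 27/46.

0.5870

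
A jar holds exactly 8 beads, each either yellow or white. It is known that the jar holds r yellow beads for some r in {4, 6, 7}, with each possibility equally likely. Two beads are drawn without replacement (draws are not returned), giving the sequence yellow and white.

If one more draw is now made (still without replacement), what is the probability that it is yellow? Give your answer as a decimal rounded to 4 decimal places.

For each hypothesis, P(data | H) works out to: P(data | r = 4) = (4/8)(4/7) = 2/7; P(data | r = 6) = (6/8)(2/7) = 3/14; P(data | r = 7) = (7/8)(1/7) = 1/8.
Weighting by the prior gives 1/3 · 2/7 = 2/21, 1/3 · 3/14 = 1/14, 1/3 · 1/8 = 1/24; these sum to 5/24.
The posterior is then P(r = 4 | data) = 16/35, P(r = 6 | data) = 12/35, P(r = 7 | data) = 1/5.
So P(yellow next | data) = Σ P(yellow next | H) P(H | data) = (1/2)(16/35) + (5/6)(12/35) + (1)(1/5) = 5/7.

0.7143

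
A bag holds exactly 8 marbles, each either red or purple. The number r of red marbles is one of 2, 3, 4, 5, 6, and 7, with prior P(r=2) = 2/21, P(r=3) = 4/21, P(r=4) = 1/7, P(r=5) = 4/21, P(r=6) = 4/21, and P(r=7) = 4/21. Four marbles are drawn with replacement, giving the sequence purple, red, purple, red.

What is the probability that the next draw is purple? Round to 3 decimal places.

Compute the likelihood of the observed sequence for each case: P(data | r = 2) = (6/8)(2/8)(6/8)(2/8) = 0.035156; P(data | r = 3) = (5/8)(3/8)(5/8)(3/8) = 0.054932; P(data | r = 4) = (4/8)(4/8)(4/8)(4/8) = 0.0625; P(data | r = 5) = (3/8)(5/8)(3/8)(5/8) = 0.054932; P(data | r = 6) = (2/8)(6/8)(2/8)(6/8) = 0.035156; P(data | r = 7) = (1/8)(7/8)(1/8)(7/8) = 0.011963.
Multiplying each by its prior: 2/21 · 0.035156 = 0.0033482, 4/21 · 0.054932 = 0.010463, 1/7 · 0.0625 = 0.0089286, 4/21 · 0.054932 = 0.010463, 4/21 · 0.035156 = 0.0066964, 4/21 · 0.011963 = 0.0022786; with total 0.042178.
Dividing through by the total gives posterior P(r = 2 | data) = 0.079383, P(r = 3 | data) = 0.24807, P(r = 4 | data) = 0.21169, P(r = 5 | data) = 0.24807, P(r = 6 | data) = 0.15877, P(r = 7 | data) = 0.054024.
Averaging over the posterior, P(purple next | data) = (3/4)(0.079383) + (5/8)(0.24807) + (1/2)(0.21169) + (3/8)(0.24807) + (1/4)(0.15877) + (1/8)(0.054024) = 0.4599.

0.460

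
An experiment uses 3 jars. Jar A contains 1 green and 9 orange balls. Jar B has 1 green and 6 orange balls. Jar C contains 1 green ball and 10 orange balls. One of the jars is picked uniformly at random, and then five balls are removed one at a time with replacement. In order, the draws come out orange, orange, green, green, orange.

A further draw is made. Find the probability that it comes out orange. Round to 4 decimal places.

Under each hypothesis, the probability of the observed sequence is: P(data | jar A) = (9/10)(9/10)(1/10)(1/10)(9/10) = 0.00729; P(data | jar B) = (6/7)(6/7)(1/7)(1/7)(6/7) = 0.012852; P(data | jar C) = (10/11)(10/11)(1/11)(1/11)(10/11) = 0.0062092.
Weighting by the prior gives 1/3 · 0.00729 = 0.00243, 1/3 · 0.012852 = 0.0042839, 1/3 · 0.0062092 = 0.0020697; with total 0.0087837.
The posterior is then P(jar A | data) = 0.27665, P(jar B | data) = 0.48772, P(jar C | data) = 0.23563.
Averaging over the posterior, P(orange next | data) = (9/10)(0.27665) + (6/7)(0.48772) + (10/11)(0.23563) = 0.88124.

0.8812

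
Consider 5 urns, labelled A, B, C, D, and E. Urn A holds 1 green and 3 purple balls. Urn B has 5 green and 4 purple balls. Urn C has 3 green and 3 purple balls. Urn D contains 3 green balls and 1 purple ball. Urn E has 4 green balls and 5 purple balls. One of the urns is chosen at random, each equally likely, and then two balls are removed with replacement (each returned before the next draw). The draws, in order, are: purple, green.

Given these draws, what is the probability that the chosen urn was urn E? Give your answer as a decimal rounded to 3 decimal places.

Compute the likelihood of the observed sequence for each case: P(data | urn A) = (3/4)(1/4) = 3/16; P(data | urn B) = (4/9)(5/9) = 20/81; P(data | urn C) = (3/6)(3/6) = 1/4; P(data | urn D) = (1/4)(3/4) = 3/16; P(data | urn E) = (5/9)(4/9) = 20/81.
Multiplying each by its prior: 1/5 · 3/16 = 3/80, 1/5 · 20/81 = 4/81, 1/5 · 1/4 = 1/20, 1/5 · 3/16 = 3/80, 1/5 · 20/81 = 4/81; summing to 145/648.
So P(urn E | data) = (4/81) / (145/648) = 32/145.

0.221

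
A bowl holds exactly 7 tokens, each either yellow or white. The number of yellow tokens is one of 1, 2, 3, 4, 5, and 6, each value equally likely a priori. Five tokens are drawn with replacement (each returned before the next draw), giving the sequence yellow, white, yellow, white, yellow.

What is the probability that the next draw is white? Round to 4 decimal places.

0.4292

Under each hypothesis, the probability of the observed sequence is: P(data | r = 1) = (1/7)(6/7)(1/7)(6/7)(1/7) = 0.002142; P(data | r = 2) = (2/7)(5/7)(2/7)(5/7)(2/7) = 0.0119; P(data | r = 3) = (3/7)(4/7)(3/7)(4/7)(3/7) = 0.025704; P(data | r = 4) = (4/7)(3/7)(4/7)(3/7)(4/7) = 0.034271; P(data | r = 5) = (5/7)(2/7)(5/7)(2/7)(5/7) = 0.02975; P(data | r = 6) = (6/7)(1/7)(6/7)(1/7)(6/7) = 0.012852.
The prior-weighted likelihoods are 1/6 · 0.002142 = 0.00035699, 1/6 · 0.0119 = 0.0019833, 1/6 · 0.025704 = 0.0042839, 1/6 · 0.034271 = 0.0057119, 1/6 · 0.02975 = 0.0049583, 1/6 · 0.012852 = 0.002142; with total 0.019436.
Normalising, the posterior is P(r = 1 | data) = 0.018367, P(r = 2 | data) = 0.10204, P(r = 3 | data) = 0.22041, P(r = 4 | data) = 0.29388, P(r = 5 | data) = 0.2551, P(r = 6 | data) = 0.1102.
Averaging over the posterior, P(white next | data) = (6/7)(0.018367) + (5/7)(0.10204) + (4/7)(0.22041) + (3/7)(0.29388) + (2/7)(0.2551) + (1/7)(0.1102) = 0.42915.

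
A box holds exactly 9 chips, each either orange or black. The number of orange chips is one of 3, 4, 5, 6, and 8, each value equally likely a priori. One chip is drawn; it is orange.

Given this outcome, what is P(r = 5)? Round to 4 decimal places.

For each hypothesis, P(data | H) works out to: P(data | r = 3) = (3/9) = 1/3; P(data | r = 4) = (4/9) = 4/9; P(data | r = 5) = (5/9) = 5/9; P(data | r = 6) = (6/9) = 2/3; P(data | r = 8) = (8/9) = 8/9.
Multiplying each by its prior: 1/5 · 1/3 = 1/15, 1/5 · 4/9 = 4/45, 1/5 · 5/9 = 1/9, 1/5 · 2/3 = 2/15, 1/5 · 8/9 = 8/45; with total 26/45.
By Bayes' rule, P(r = 5 | data) = (1/9) / (26/45) = 5/26.

0.1923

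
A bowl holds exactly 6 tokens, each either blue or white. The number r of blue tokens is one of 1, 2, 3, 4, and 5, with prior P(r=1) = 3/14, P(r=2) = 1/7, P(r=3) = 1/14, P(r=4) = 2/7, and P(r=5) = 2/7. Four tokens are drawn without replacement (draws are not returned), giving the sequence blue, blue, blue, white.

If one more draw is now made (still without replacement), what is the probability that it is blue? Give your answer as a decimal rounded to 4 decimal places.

0.7467

The likelihood of the observed sequence under each hypothesis: P(data | r = 1) = (1/6)(0/5) = 0; P(data | r = 2) = (2/6)(1/5)(0/4) = 0; P(data | r = 3) = (3/6)(2/5)(1/4)(3/3) = 1/20; P(data | r = 4) = (4/6)(3/5)(2/4)(2/3) = 2/15; P(data | r = 5) = (5/6)(4/5)(3/4)(1/3) = 1/6.
The prior-weighted likelihoods are 3/14 · 0 = 0, 1/7 · 0 = 0, 1/14 · 1/20 = 1/280, 2/7 · 2/15 = 4/105, 2/7 · 1/6 = 1/21; with total 5/56.
The posterior is then P(r = 1 | data) = 0, P(r = 2 | data) = 0, P(r = 3 | data) = 1/25, P(r = 4 | data) = 32/75, P(r = 5 | data) = 8/15.
The predictive probability is P(blue next | data) = (0)(1/25) + (1/2)(32/75) + (1)(8/15) = 56/75.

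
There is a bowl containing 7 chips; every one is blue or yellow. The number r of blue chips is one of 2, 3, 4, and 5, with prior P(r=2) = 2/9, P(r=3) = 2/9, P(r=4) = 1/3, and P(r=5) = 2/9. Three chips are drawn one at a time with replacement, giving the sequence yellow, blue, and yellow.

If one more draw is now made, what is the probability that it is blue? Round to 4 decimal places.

The likelihood of the observed sequence under each hypothesis: P(data | r = 2) = (5/7)(2/7)(5/7) = 0.14577; P(data | r = 3) = (4/7)(3/7)(4/7) = 0.13994; P(data | r = 4) = (3/7)(4/7)(3/7) = 0.10496; P(data | r = 5) = (2/7)(5/7)(2/7) = 0.058309.
The prior-weighted likelihoods are 2/9 · 0.14577 = 0.032394, 2/9 · 0.13994 = 0.031098, 1/3 · 0.10496 = 0.034985, 2/9 · 0.058309 = 0.012958; these sum to 0.11144.
Dividing through by the total gives posterior P(r = 2 | data) = 0.2907, P(r = 3 | data) = 0.27907, P(r = 4 | data) = 0.31395, P(r = 5 | data) = 0.11628.
The predictive probability is P(blue next | data) = (2/7)(0.2907) + (3/7)(0.27907) + (4/7)(0.31395) + (5/7)(0.11628) = 0.46512.

0.4651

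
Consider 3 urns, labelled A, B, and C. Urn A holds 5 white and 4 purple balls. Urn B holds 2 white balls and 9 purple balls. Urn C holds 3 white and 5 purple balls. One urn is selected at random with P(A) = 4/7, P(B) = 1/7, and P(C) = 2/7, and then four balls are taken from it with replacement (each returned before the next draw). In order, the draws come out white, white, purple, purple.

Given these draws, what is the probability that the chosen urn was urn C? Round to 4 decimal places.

0.2923

For each hypothesis, P(data | H) works out to: P(data | urn A) = (5/9)(5/9)(4/9)(4/9) = 0.060966; P(data | urn B) = (2/11)(2/11)(9/11)(9/11) = 0.02213; P(data | urn C) = (3/8)(3/8)(5/8)(5/8) = 0.054932.
Weighting by the prior gives 4/7 · 0.060966 = 0.034838, 1/7 · 0.02213 = 0.0031614, 2/7 · 0.054932 = 0.015695; these sum to 0.053694.
So P(urn C | data) = (0.015695) / (0.053694) = 0.2923.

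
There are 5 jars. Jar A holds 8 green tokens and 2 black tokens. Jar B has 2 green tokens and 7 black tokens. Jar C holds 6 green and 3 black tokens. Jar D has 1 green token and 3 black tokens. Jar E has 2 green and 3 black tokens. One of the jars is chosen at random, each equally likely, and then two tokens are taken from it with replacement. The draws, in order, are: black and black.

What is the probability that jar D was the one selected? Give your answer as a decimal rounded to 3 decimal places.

The likelihood of the observed sequence under each hypothesis: P(data | jar A) = (2/10)(2/10) = 0.04; P(data | jar B) = (7/9)(7/9) = 0.60494; P(data | jar C) = (3/9)(3/9) = 0.11111; P(data | jar D) = (3/4)(3/4) = 0.5625; P(data | jar E) = (3/5)(3/5) = 0.36.
Weighting by the prior gives 1/5 · 0.04 = 0.008, 1/5 · 0.60494 = 0.12099, 1/5 · 0.11111 = 0.022222, 1/5 · 0.5625 = 0.1125, 1/5 · 0.36 = 0.072; summing to 0.33571.
Therefore the posterior P(jar D | data) = (0.1125) / (0.33571) = 0.33511.

0.335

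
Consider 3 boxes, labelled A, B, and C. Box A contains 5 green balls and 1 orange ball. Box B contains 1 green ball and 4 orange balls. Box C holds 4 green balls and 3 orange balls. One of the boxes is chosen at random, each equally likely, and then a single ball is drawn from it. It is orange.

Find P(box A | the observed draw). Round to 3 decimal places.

0.119

Compute the likelihood of this draw for each case: P(data | box A) = (1/6) = 1/6; P(data | box B) = (4/5) = 4/5; P(data | box C) = (3/7) = 3/7.
Multiplying each by its prior: 1/3 · 1/6 = 1/18, 1/3 · 4/5 = 4/15, 1/3 · 3/7 = 1/7; these sum to 293/630.
Hence P(box A | data) = (1/18) / (293/630) = 35/293.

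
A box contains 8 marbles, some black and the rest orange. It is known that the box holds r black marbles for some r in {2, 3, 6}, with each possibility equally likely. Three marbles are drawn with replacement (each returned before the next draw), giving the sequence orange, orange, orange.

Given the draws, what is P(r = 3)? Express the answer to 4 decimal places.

The likelihood of the observed sequence under each hypothesis: P(data | r = 2) = (6/8)(6/8)(6/8) = 0.42188; P(data | r = 3) = (5/8)(5/8)(5/8) = 0.24414; P(data | r = 6) = (2/8)(2/8)(2/8) = 0.015625.
The prior-weighted likelihoods are 1/3 · 0.42188 = 0.14062, 1/3 · 0.24414 = 0.08138, 1/3 · 0.015625 = 0.0052083; these sum to 0.22721.
Hence P(r = 3 | data) = (0.08138) / (0.22721) = 0.35817.

0.3582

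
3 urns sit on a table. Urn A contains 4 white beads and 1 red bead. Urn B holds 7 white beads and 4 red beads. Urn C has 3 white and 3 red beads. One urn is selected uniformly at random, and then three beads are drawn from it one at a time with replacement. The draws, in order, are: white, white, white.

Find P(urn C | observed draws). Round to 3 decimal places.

0.140

Compute the likelihood of the observed sequence for each case: P(data | urn A) = (4/5)(4/5)(4/5) = 0.512; P(data | urn B) = (7/11)(7/11)(7/11) = 0.2577; P(data | urn C) = (3/6)(3/6)(3/6) = 0.125.
Weighting by the prior gives 1/3 · 0.512 = 0.17067, 1/3 · 0.2577 = 0.0859, 1/3 · 0.125 = 0.041667; these sum to 0.29823.
Hence P(urn C | data) = (0.041667) / (0.29823) = 0.13971.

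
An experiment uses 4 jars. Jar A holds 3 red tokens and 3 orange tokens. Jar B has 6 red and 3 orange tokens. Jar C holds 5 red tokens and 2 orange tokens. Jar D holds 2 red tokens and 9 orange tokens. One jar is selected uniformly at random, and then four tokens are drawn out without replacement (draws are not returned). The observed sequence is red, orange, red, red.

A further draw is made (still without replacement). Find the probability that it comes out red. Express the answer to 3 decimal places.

0.534

The likelihood of the observed sequence under each hypothesis: P(data | jar A) = (3/6)(3/5)(2/4)(1/3) = 0.05; P(data | jar B) = (6/9)(3/8)(5/7)(4/6) = 0.11905; P(data | jar C) = (5/7)(2/6)(4/5)(3/4) = 0.14286; P(data | jar D) = (2/11)(9/10)(1/9)(0/8) = 0.
The prior-weighted likelihoods are 1/4 · 0.05 = 0.0125, 1/4 · 0.11905 = 0.029762, 1/4 · 0.14286 = 0.035714, 1/4 · 0 = 0; with total 0.077976.
Dividing through by the total gives posterior P(jar A | data) = 0.16031, P(jar B | data) = 0.38168, P(jar C | data) = 0.45802, P(jar D | data) = 0.
Averaging over the posterior, P(red next | data) = (0)(0.16031) + (3/5)(0.38168) + (2/3)(0.45802) = 0.53435.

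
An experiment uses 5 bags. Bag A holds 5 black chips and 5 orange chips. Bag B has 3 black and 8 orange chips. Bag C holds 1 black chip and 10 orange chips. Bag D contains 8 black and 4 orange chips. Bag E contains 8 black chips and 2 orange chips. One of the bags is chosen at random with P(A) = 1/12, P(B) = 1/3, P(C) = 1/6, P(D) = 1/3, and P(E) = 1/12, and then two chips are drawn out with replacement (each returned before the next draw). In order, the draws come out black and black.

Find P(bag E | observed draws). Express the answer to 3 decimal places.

0.215

The likelihood of the observed sequence under each hypothesis: P(data | bag A) = (5/10)(5/10) = 0.25; P(data | bag B) = (3/11)(3/11) = 0.07438; P(data | bag C) = (1/11)(1/11) = 0.0082645; P(data | bag D) = (8/12)(8/12) = 0.44444; P(data | bag E) = (8/10)(8/10) = 0.64.
The prior-weighted likelihoods are 1/12 · 0.25 = 0.020833, 1/3 · 0.07438 = 0.024793, 1/6 · 0.0082645 = 0.0013774, 1/3 · 0.44444 = 0.14815, 1/12 · 0.64 = 0.053333; these sum to 0.24849.
Therefore the posterior P(bag E | data) = (0.053333) / (0.24849) = 0.21463.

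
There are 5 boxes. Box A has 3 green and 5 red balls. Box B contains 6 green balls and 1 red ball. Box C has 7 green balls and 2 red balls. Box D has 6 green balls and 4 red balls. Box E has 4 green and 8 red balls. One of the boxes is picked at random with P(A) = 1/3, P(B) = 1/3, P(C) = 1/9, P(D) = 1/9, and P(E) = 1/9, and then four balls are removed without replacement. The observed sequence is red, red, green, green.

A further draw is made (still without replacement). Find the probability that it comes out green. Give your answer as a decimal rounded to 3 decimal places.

Compute the likelihood of the observed sequence for each case: P(data | box A) = (5/8)(4/7)(3/6)(2/5) = 0.071429; P(data | box B) = (1/7)(0/6) = 0; P(data | box C) = (2/9)(1/8)(7/7)(6/6) = 0.027778; P(data | box D) = (4/10)(3/9)(6/8)(5/7) = 0.071429; P(data | box E) = (8/12)(7/11)(4/10)(3/9) = 0.056566.
The prior-weighted likelihoods are 1/3 · 0.071429 = 0.02381, 1/3 · 0 = 0, 1/9 · 0.027778 = 0.0030864, 1/9 · 0.071429 = 0.0079365, 1/9 · 0.056566 = 0.0062851; with total 0.041118.
The posterior is then P(box A | data) = 0.57906, P(box B | data) = 0, P(box C | data) = 0.075063, P(box D | data) = 0.19302, P(box E | data) = 0.15286.
Averaging over the posterior, P(green next | data) = (1/4)(0.57906) + (1)(0.075063) + (2/3)(0.19302) + (1/4)(0.15286) = 0.38672.

0.387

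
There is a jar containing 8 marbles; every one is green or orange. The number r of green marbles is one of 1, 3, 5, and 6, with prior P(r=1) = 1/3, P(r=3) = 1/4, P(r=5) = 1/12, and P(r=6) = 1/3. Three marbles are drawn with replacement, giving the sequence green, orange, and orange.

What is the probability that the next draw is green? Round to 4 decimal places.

The likelihood of the observed sequence under each hypothesis: P(data | r = 1) = (1/8)(7/8)(7/8) = 0.095703; P(data | r = 3) = (3/8)(5/8)(5/8) = 0.14648; P(data | r = 5) = (5/8)(3/8)(3/8) = 0.087891; P(data | r = 6) = (6/8)(2/8)(2/8) = 0.046875.
Weighting by the prior gives 1/3 · 0.095703 = 0.031901, 1/4 · 0.14648 = 0.036621, 1/12 · 0.087891 = 0.0073242, 1/3 · 0.046875 = 0.015625; summing to 0.091471.
Normalising, the posterior is P(r = 1 | data) = 0.34875, P(r = 3 | data) = 0.40036, P(r = 5 | data) = 0.080071, P(r = 6 | data) = 0.17082.
So P(green next | data) = Σ P(green next | H) P(H | data) = (1/8)(0.34875) + (3/8)(0.40036) + (5/8)(0.080071) + (3/4)(0.17082) = 0.37189.

0.3719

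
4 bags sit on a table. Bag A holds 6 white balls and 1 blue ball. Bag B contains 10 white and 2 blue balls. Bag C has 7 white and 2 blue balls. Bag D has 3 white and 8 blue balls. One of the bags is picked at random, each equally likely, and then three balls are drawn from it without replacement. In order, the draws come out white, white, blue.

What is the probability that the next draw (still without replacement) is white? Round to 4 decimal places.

Under each hypothesis, the probability of the observed sequence is: P(data | bag A) = (6/7)(5/6)(1/5) = 0.14286; P(data | bag B) = (10/12)(9/11)(2/10) = 0.13636; P(data | bag C) = (7/9)(6/8)(2/7) = 0.16667; P(data | bag D) = (3/11)(2/10)(8/9) = 0.048485.
Weighting by the prior gives 1/4 · 0.14286 = 0.035714, 1/4 · 0.13636 = 0.034091, 1/4 · 0.16667 = 0.041667, 1/4 · 0.048485 = 0.012121; these sum to 0.12359.
Dividing through by the total gives posterior P(bag A | data) = 0.28897, P(bag B | data) = 0.27583, P(bag C | data) = 0.33713, P(bag D | data) = 0.098074.
Averaging over the posterior, P(white next | data) = (1)(0.28897) + (8/9)(0.27583) + (5/6)(0.33713) + (1/8)(0.098074) = 0.82735.

0.8273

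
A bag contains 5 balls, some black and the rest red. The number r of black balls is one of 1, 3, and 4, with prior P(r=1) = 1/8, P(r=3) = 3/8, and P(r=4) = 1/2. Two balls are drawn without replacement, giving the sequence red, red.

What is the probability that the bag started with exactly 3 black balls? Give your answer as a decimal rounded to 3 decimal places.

0.333

For each hypothesis, P(data | H) works out to: P(data | r = 1) = (4/5)(3/4) = 3/5; P(data | r = 3) = (2/5)(1/4) = 1/10; P(data | r = 4) = (1/5)(0/4) = 0.
Weighting by the prior gives 1/8 · 3/5 = 3/40, 3/8 · 1/10 = 3/80, 1/2 · 0 = 0; these sum to 9/80.
Therefore the posterior P(r = 3 | data) = (3/80) / (9/80) = 1/3.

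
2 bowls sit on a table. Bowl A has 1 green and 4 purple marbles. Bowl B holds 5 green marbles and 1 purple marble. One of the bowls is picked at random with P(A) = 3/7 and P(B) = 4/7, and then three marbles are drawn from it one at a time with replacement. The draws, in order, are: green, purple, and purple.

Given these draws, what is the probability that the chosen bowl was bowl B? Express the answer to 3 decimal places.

0.194

Under each hypothesis, the probability of the observed sequence is: P(data | bowl A) = (1/5)(4/5)(4/5) = 0.128; P(data | bowl B) = (5/6)(1/6)(1/6) = 0.023148.
The prior-weighted likelihoods are 3/7 · 0.128 = 0.054857, 4/7 · 0.023148 = 0.013228; summing to 0.068085.
So P(bowl B | data) = (0.013228) / (0.068085) = 0.19428.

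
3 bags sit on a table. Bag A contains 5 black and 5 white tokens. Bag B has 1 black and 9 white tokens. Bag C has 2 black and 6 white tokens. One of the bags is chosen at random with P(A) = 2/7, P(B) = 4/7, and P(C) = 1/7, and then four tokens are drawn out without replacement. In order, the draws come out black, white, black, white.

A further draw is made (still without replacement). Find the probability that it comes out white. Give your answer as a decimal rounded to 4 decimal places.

The likelihood of the observed sequence under each hypothesis: P(data | bag A) = (5/10)(5/9)(4/8)(4/7) = 5/63; P(data | bag B) = (1/10)(9/9)(0/8) = 0; P(data | bag C) = (2/8)(6/7)(1/6)(5/5) = 1/28.
Weighting by the prior gives 2/7 · 5/63 = 10/441, 4/7 · 0 = 0, 1/7 · 1/28 = 1/196; these sum to 1/36.
The posterior is then P(bag A | data) = 40/49, P(bag B | data) = 0, P(bag C | data) = 9/49.
Averaging over the posterior, P(white next | data) = (1/2)(40/49) + (1)(9/49) = 29/49.

0.5918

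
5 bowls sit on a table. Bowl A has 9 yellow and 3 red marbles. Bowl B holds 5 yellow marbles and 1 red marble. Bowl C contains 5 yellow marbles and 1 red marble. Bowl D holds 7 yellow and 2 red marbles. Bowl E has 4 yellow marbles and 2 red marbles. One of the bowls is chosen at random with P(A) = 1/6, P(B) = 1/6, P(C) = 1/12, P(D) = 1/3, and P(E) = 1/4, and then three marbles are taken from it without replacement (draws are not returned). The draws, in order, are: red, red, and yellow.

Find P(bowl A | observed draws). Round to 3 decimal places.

0.208

The likelihood of the observed sequence under each hypothesis: P(data | bowl A) = (3/12)(2/11)(9/10) = 0.040909; P(data | bowl B) = (1/6)(0/5) = 0; P(data | bowl C) = (1/6)(0/5) = 0; P(data | bowl D) = (2/9)(1/8)(7/7) = 0.027778; P(data | bowl E) = (2/6)(1/5)(4/4) = 0.066667.
Multiplying each by its prior: 1/6 · 0.040909 = 0.0068182, 1/6 · 0 = 0, 1/12 · 0 = 0, 1/3 · 0.027778 = 0.0092593, 1/4 · 0.066667 = 0.016667; with total 0.032744.
Hence P(bowl A | data) = (0.0068182) / (0.032744) = 0.20823.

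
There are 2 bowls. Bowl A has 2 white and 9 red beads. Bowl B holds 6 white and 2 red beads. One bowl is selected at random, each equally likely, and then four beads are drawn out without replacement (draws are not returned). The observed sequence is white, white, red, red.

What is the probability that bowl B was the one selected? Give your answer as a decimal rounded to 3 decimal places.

The likelihood of the observed sequence under each hypothesis: P(data | bowl A) = (2/11)(1/10)(9/9)(8/8) = 0.018182; P(data | bowl B) = (6/8)(5/7)(2/6)(1/5) = 0.035714.
Weighting by the prior gives 1/2 · 0.018182 = 0.0090909, 1/2 · 0.035714 = 0.017857; summing to 0.026948.
Hence P(bowl B | data) = (0.017857) / (0.026948) = 0.66265.

0.663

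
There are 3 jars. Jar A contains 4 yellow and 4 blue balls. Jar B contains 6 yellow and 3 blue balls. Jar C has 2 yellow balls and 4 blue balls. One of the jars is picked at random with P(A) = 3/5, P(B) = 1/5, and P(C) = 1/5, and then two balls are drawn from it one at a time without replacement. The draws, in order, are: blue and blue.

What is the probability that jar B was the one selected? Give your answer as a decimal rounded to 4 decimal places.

Compute the likelihood of the observed sequence for each case: P(data | jar A) = (4/8)(3/7) = 0.21429; P(data | jar B) = (3/9)(2/8) = 0.083333; P(data | jar C) = (4/6)(3/5) = 0.4.
Weighting by the prior gives 3/5 · 0.21429 = 0.12857, 1/5 · 0.083333 = 0.016667, 1/5 · 0.4 = 0.08; with total 0.22524.
Hence P(jar B | data) = (0.016667) / (0.22524) = 0.073996.

0.0740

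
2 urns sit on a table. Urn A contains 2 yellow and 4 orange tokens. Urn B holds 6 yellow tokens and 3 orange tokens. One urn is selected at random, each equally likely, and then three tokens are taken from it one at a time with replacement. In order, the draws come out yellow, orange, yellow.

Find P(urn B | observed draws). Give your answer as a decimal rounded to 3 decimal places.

0.667

Under each hypothesis, the probability of the observed sequence is: P(data | urn A) = (2/6)(4/6)(2/6) = 2/27; P(data | urn B) = (6/9)(3/9)(6/9) = 4/27.
Weighting by the prior gives 1/2 · 2/27 = 1/27, 1/2 · 4/27 = 2/27; summing to 1/9.
Therefore the posterior P(urn B | data) = (2/27) / (1/9) = 2/3.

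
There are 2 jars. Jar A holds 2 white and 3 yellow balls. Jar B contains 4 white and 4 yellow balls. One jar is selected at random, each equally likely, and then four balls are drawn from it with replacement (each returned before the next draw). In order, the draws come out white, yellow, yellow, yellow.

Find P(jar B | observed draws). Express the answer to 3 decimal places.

0.420

For each hypothesis, P(data | H) works out to: P(data | jar A) = (2/5)(3/5)(3/5)(3/5) = 0.0864; P(data | jar B) = (4/8)(4/8)(4/8)(4/8) = 0.0625.
Weighting by the prior gives 1/2 · 0.0864 = 0.0432, 1/2 · 0.0625 = 0.03125; summing to 0.07445.
So P(jar B | data) = (0.03125) / (0.07445) = 0.41974.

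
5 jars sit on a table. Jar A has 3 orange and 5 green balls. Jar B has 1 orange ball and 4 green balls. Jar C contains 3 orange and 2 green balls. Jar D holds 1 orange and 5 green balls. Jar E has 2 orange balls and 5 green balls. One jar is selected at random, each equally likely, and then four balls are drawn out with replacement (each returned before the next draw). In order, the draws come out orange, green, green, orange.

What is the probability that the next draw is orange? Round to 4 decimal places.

The likelihood of the observed sequence under each hypothesis: P(data | jar A) = (3/8)(5/8)(5/8)(3/8) = 0.054932; P(data | jar B) = (1/5)(4/5)(4/5)(1/5) = 0.0256; P(data | jar C) = (3/5)(2/5)(2/5)(3/5) = 0.0576; P(data | jar D) = (1/6)(5/6)(5/6)(1/6) = 0.01929; P(data | jar E) = (2/7)(5/7)(5/7)(2/7) = 0.041649.
The prior-weighted likelihoods are 1/5 · 0.054932 = 0.010986, 1/5 · 0.0256 = 0.00512, 1/5 · 0.0576 = 0.01152, 1/5 · 0.01929 = 0.003858, 1/5 · 0.041649 = 0.0083299; with total 0.039814.
Dividing through by the total gives posterior P(jar A | data) = 0.27594, P(jar B | data) = 0.1286, P(jar C | data) = 0.28934, P(jar D | data) = 0.096901, P(jar E | data) = 0.20922.
So P(orange next | data) = Σ P(orange next | H) P(H | data) = (3/8)(0.27594) + (1/5)(0.1286) + (3/5)(0.28934) + (1/6)(0.096901) + (2/7)(0.20922) = 0.37873.

0.3787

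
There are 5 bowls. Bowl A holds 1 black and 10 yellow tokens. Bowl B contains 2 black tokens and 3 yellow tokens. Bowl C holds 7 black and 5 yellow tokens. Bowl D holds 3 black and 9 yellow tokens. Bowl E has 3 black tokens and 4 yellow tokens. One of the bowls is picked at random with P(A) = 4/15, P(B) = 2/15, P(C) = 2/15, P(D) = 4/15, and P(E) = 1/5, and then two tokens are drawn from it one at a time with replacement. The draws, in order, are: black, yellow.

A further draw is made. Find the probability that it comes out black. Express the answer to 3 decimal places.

For each hypothesis, P(data | H) works out to: P(data | bowl A) = (1/11)(10/11) = 0.082645; P(data | bowl B) = (2/5)(3/5) = 0.24; P(data | bowl C) = (7/12)(5/12) = 0.24306; P(data | bowl D) = (3/12)(9/12) = 0.1875; P(data | bowl E) = (3/7)(4/7) = 0.2449.
Multiplying each by its prior: 4/15 · 0.082645 = 0.022039, 2/15 · 0.24 = 0.032, 2/15 · 0.24306 = 0.032407, 4/15 · 0.1875 = 0.05, 1/5 · 0.2449 = 0.04898; with total 0.18543.
The posterior is then P(bowl A | data) = 0.11885, P(bowl B | data) = 0.17258, P(bowl C | data) = 0.17477, P(bowl D | data) = 0.26965, P(bowl E | data) = 0.26415.
Averaging over the posterior, P(black next | data) = (1/11)(0.11885) + (2/5)(0.17258) + (7/12)(0.17477) + (1/4)(0.26965) + (3/7)(0.26415) = 0.3624.

0.362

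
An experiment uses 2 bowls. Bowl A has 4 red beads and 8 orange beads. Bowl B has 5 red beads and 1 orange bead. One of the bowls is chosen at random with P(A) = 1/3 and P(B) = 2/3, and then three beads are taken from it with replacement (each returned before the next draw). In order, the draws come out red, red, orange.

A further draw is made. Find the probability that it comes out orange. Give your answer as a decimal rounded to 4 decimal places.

The likelihood of the observed sequence under each hypothesis: P(data | bowl A) = (4/12)(4/12)(8/12) = 2/27; P(data | bowl B) = (5/6)(5/6)(1/6) = 25/216.
Multiplying each by its prior: 1/3 · 2/27 = 2/81, 2/3 · 25/216 = 25/324; these sum to 11/108.
The posterior is then P(bowl A | data) = 8/33, P(bowl B | data) = 25/33.
The predictive probability is P(orange next | data) = (2/3)(8/33) + (1/6)(25/33) = 19/66.

0.2879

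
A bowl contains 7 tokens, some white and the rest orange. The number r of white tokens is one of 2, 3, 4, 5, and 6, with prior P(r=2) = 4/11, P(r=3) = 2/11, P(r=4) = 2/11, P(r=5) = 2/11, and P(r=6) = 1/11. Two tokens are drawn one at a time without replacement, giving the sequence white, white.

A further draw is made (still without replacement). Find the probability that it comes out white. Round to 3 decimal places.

0.526

Compute the likelihood of the observed sequence for each case: P(data | r = 2) = (2/7)(1/6) = 1/21; P(data | r = 3) = (3/7)(2/6) = 1/7; P(data | r = 4) = (4/7)(3/6) = 2/7; P(data | r = 5) = (5/7)(4/6) = 10/21; P(data | r = 6) = (6/7)(5/6) = 5/7.
Multiplying each by its prior: 4/11 · 1/21 = 4/231, 2/11 · 1/7 = 2/77, 2/11 · 2/7 = 4/77, 2/11 · 10/21 = 20/231, 1/11 · 5/7 = 5/77; summing to 19/77.
Normalising, the posterior is P(r = 2 | data) = 4/57, P(r = 3 | data) = 2/19, P(r = 4 | data) = 4/19, P(r = 5 | data) = 20/57, P(r = 6 | data) = 5/19.
Averaging over the posterior, P(white next | data) = (0)(4/57) + (1/5)(2/19) + (2/5)(4/19) + (3/5)(20/57) + (4/5)(5/19) = 10/19.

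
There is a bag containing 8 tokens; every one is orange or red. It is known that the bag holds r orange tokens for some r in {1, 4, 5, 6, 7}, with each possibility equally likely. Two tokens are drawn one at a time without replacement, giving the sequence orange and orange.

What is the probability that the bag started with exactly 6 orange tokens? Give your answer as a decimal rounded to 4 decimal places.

Under each hypothesis, the probability of the observed sequence is: P(data | r = 1) = (1/8)(0/7) = 0; P(data | r = 4) = (4/8)(3/7) = 3/14; P(data | r = 5) = (5/8)(4/7) = 5/14; P(data | r = 6) = (6/8)(5/7) = 15/28; P(data | r = 7) = (7/8)(6/7) = 3/4.
The prior-weighted likelihoods are 1/5 · 0 = 0, 1/5 · 3/14 = 3/70, 1/5 · 5/14 = 1/14, 1/5 · 15/28 = 3/28, 1/5 · 3/4 = 3/20; these sum to 13/35.
Hence P(r = 6 | data) = (3/28) / (13/35) = 15/52.

0.2885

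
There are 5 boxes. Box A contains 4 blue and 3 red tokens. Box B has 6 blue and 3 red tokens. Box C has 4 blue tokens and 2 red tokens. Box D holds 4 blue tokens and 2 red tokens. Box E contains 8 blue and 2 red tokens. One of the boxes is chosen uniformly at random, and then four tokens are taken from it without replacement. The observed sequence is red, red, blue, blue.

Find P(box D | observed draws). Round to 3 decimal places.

0.222

For each hypothesis, P(data | H) works out to: P(data | box A) = (3/7)(2/6)(4/5)(3/4) = 0.085714; P(data | box B) = (3/9)(2/8)(6/7)(5/6) = 0.059524; P(data | box C) = (2/6)(1/5)(4/4)(3/3) = 0.066667; P(data | box D) = (2/6)(1/5)(4/4)(3/3) = 0.066667; P(data | box E) = (2/10)(1/9)(8/8)(7/7) = 0.022222.
Weighting by the prior gives 1/5 · 0.085714 = 0.017143, 1/5 · 0.059524 = 0.011905, 1/5 · 0.066667 = 0.013333, 1/5 · 0.066667 = 0.013333, 1/5 · 0.022222 = 0.0044444; with total 0.060159.
Therefore the posterior P(box D | data) = (0.013333) / (0.060159) = 0.22164.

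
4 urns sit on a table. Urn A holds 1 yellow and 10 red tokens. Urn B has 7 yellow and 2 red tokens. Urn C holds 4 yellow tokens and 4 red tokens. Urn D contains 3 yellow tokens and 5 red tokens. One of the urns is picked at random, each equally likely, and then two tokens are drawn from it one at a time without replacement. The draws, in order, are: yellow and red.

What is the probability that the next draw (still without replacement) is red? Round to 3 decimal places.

0.525

The likelihood of the observed sequence under each hypothesis: P(data | urn A) = (1/11)(10/10) = 0.090909; P(data | urn B) = (7/9)(2/8) = 0.19444; P(data | urn C) = (4/8)(4/7) = 0.28571; P(data | urn D) = (3/8)(5/7) = 0.26786.
Weighting by the prior gives 1/4 · 0.090909 = 0.022727, 1/4 · 0.19444 = 0.048611, 1/4 · 0.28571 = 0.071429, 1/4 · 0.26786 = 0.066964; summing to 0.20973.
Dividing through by the total gives posterior P(urn A | data) = 0.10836, P(urn B | data) = 0.23178, P(urn C | data) = 0.34057, P(urn D | data) = 0.31929.
Averaging over the posterior, P(red next | data) = (1)(0.10836) + (1/7)(0.23178) + (1/2)(0.34057) + (2/3)(0.31929) = 0.52462.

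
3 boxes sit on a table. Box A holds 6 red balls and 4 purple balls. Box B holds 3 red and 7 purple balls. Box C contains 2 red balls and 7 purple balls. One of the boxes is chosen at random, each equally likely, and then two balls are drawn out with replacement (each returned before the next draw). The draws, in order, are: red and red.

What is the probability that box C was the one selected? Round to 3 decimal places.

For each hypothesis, P(data | H) works out to: P(data | box A) = (6/10)(6/10) = 0.36; P(data | box B) = (3/10)(3/10) = 0.09; P(data | box C) = (2/9)(2/9) = 0.049383.
Weighting by the prior gives 1/3 · 0.36 = 0.12, 1/3 · 0.09 = 0.03, 1/3 · 0.049383 = 0.016461; with total 0.16646.
So P(box C | data) = (0.016461) / (0.16646) = 0.098888.

0.099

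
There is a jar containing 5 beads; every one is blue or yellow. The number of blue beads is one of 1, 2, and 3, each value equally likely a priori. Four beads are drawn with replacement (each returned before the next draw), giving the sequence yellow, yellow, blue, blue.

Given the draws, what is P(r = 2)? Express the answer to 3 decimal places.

Compute the likelihood of the observed sequence for each case: P(data | r = 1) = (4/5)(4/5)(1/5)(1/5) = 0.0256; P(data | r = 2) = (3/5)(3/5)(2/5)(2/5) = 0.0576; P(data | r = 3) = (2/5)(2/5)(3/5)(3/5) = 0.0576.
Multiplying each by its prior: 1/3 · 0.0256 = 0.0085333, 1/3 · 0.0576 = 0.0192, 1/3 · 0.0576 = 0.0192; summing to 0.046933.
Hence P(r = 2 | data) = (0.0192) / (0.046933) = 0.40909.

0.409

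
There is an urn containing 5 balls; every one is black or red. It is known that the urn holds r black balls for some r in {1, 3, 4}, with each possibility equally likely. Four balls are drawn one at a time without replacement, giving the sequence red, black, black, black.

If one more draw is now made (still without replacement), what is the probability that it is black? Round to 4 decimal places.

0.6667

For each hypothesis, P(data | H) works out to: P(data | r = 1) = (4/5)(1/4)(0/3) = 0; P(data | r = 3) = (2/5)(3/4)(2/3)(1/2) = 1/10; P(data | r = 4) = (1/5)(4/4)(3/3)(2/2) = 1/5.
Weighting by the prior gives 1/3 · 0 = 0, 1/3 · 1/10 = 1/30, 1/3 · 1/5 = 1/15; with total 1/10.
Dividing through by the total gives posterior P(r = 1 | data) = 0, P(r = 3 | data) = 1/3, P(r = 4 | data) = 2/3.
So P(black next | data) = Σ P(black next | H) P(H | data) = (0)(1/3) + (1)(2/3) = 2/3.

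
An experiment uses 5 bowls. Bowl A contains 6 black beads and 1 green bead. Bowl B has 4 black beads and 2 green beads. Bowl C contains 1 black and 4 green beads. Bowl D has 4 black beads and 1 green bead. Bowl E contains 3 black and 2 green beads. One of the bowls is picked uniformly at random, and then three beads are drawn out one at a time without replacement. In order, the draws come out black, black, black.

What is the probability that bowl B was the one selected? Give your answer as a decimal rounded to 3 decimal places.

0.157

Compute the likelihood of the observed sequence for each case: P(data | bowl A) = (6/7)(5/6)(4/5) = 4/7; P(data | bowl B) = (4/6)(3/5)(2/4) = 1/5; P(data | bowl C) = (1/5)(0/4) = 0; P(data | bowl D) = (4/5)(3/4)(2/3) = 2/5; P(data | bowl E) = (3/5)(2/4)(1/3) = 1/10.
The prior-weighted likelihoods are 1/5 · 4/7 = 4/35, 1/5 · 1/5 = 1/25, 1/5 · 0 = 0, 1/5 · 2/5 = 2/25, 1/5 · 1/10 = 1/50; with total 89/350.
So P(bowl B | data) = (1/25) / (89/350) = 14/89.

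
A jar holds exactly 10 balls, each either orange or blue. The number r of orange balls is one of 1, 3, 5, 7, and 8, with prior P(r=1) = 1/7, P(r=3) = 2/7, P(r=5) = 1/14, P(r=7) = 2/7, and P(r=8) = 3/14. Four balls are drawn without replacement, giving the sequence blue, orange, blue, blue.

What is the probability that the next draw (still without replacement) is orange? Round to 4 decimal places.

0.3023

For each hypothesis, P(data | H) works out to: P(data | r = 1) = (9/10)(1/9)(8/8)(7/7) = 0.1; P(data | r = 3) = (7/10)(3/9)(6/8)(5/7) = 0.125; P(data | r = 5) = (5/10)(5/9)(4/8)(3/7) = 0.059524; P(data | r = 7) = (3/10)(7/9)(2/8)(1/7) = 0.0083333; P(data | r = 8) = (2/10)(8/9)(1/8)(0/7) = 0.
Multiplying each by its prior: 1/7 · 0.1 = 0.014286, 2/7 · 0.125 = 0.035714, 1/14 · 0.059524 = 0.0042517, 2/7 · 0.0083333 = 0.002381, 3/14 · 0 = 0; summing to 0.056633.
The posterior is then P(r = 1 | data) = 0.25225, P(r = 3 | data) = 0.63063, P(r = 5 | data) = 0.075075, P(r = 7 | data) = 0.042042, P(r = 8 | data) = 0.
The predictive probability is P(orange next | data) = (0)(0.25225) + (1/3)(0.63063) + (2/3)(0.075075) + (1)(0.042042) = 0.3023.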